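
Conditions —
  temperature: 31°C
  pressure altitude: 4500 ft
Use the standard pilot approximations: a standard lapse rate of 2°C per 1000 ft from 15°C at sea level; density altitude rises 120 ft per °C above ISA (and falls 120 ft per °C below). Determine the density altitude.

ISA temperature at 4500 ft = 15 − 2 × (4500/1000) = 6°C.
ISA deviation = 31 − 6 = +25°C.
Density altitude = 4500 + 120 × (25) = 4500 + (+3000) = 7500 ft.

7500 ft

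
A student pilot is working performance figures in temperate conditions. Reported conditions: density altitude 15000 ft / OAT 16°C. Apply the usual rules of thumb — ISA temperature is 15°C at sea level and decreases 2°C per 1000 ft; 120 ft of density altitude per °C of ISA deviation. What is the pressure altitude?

12000 ft

DA = PA + 120 × (OAT − (15 − 2·PA/1000)) = PA + 120·OAT − 1800 + 0.24·PA = 1.24·PA + 120·OAT − 1800.
So 1.24·PA = 15000 − 120 × 16 + 1800 = 14880.
PA = 14880 / 1.24 = 12000 ft.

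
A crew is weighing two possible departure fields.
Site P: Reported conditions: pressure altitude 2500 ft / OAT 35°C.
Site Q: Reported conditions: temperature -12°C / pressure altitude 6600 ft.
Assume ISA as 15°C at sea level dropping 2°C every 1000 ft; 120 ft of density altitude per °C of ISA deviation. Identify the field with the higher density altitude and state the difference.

Site P: ISA temp = 10°C, deviation +25°C, DA = 2500 + 120 × 25 = 5500 ft.
Site Q: ISA temp = 1.8°C, deviation -13.8°C, DA = 6600 + 120 × (-13.8) = 4944 ft.
Site P is higher by 5500 − 4944 = 556 ft.

Site P by 556 ft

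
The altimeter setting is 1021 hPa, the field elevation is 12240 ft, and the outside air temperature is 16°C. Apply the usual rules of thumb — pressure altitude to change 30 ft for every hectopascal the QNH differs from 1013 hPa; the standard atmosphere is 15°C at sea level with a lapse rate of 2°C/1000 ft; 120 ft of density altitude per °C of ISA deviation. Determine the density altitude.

15000 ft

Pressure altitude = 12240 + (1013 − 1021) × 30 = 12240 + (-240) = 12000 ft.
ISA temperature at 12000 ft = 15 − 2 × (12000/1000) = -9°C.
ISA deviation = 16 − (-9) = +25°C.
Density altitude = 12000 + 120 × (25) = 15000 ft.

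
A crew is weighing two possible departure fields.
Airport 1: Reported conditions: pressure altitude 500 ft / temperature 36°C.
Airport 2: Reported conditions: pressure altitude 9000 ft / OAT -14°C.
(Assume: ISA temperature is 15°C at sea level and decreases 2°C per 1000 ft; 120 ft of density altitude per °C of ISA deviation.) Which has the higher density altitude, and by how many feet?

Airport 1: ISA temp = 14°C, deviation +22°C, DA = 500 + 120 × 22 = 3140 ft.
Airport 2: ISA temp = -3°C, deviation -11°C, DA = 9000 + 120 × (-11) = 7680 ft.
Airport 2 is higher by 7680 − 3140 = 4540 ft.

Airport 2 by 4540 ft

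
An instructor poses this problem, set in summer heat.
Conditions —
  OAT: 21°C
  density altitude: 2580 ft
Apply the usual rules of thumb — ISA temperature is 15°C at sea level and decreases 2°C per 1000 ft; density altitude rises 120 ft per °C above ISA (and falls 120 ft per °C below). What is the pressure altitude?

DA = PA + 120 × (OAT − (15 − 2·PA/1000)) = PA + 120·OAT − 1800 + 0.24·PA = 1.24·PA + 120·OAT − 1800.
So 1.24·PA = 2580 − 120 × 21 + 1800 = 1860.
PA = 1860 / 1.24 = 1500 ft.

1500 ft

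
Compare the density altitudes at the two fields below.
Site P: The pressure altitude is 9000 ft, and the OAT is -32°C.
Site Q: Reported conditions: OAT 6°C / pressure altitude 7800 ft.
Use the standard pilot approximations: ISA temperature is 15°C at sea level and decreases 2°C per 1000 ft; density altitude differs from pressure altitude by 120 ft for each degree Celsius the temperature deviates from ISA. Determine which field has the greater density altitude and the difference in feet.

Site P: ISA temp = -3°C, deviation -29°C, DA = 9000 + 120 × (-29) = 5520 ft.
Site Q: ISA temp = -0.6°C, deviation +6.6°C, DA = 7800 + 120 × 6.6 = 8592 ft.
Site Q is higher by 8592 − 5520 = 3072 ft.

Site Q by 3072 ft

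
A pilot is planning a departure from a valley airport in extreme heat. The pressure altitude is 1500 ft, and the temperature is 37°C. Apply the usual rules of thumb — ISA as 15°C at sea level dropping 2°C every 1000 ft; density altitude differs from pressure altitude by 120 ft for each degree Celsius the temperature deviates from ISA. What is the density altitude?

ISA temperature at 1500 ft = 15 − 2 × (1500/1000) = 12°C.
ISA deviation = 37 − 12 = +25°C.
Density altitude = 1500 + 120 × (25) = 1500 + (+3000) = 4500 ft.

4500 ft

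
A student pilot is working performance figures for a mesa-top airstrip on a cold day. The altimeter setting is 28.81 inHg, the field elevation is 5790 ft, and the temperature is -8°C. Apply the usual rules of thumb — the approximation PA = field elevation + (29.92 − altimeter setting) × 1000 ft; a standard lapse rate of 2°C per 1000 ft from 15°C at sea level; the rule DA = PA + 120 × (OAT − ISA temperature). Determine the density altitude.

5796 ft

Pressure altitude = 5790 + (29.92 − 28.81) × 1000 = 5790 + (+1110) = 6900 ft.
ISA temperature at 6900 ft = 15 − 2 × (6900/1000) = 1.2°C.
ISA deviation = -8 − 1.2 = -9.2°C.
Density altitude = 6900 + 120 × (-9.2) = 5796 ft.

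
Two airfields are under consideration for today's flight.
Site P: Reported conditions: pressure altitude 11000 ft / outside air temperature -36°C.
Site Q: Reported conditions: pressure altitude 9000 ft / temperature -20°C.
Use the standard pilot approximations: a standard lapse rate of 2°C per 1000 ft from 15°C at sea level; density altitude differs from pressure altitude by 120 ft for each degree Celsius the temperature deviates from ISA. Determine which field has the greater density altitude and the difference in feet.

Site P by 560 ft

Site P: ISA temp = -7°C, deviation -29°C, DA = 11000 + 120 × (-29) = 7520 ft.
Site Q: ISA temp = -3°C, deviation -17°C, DA = 9000 + 120 × (-17) = 6960 ft.
Site P is higher by 7520 − 6960 = 560 ft.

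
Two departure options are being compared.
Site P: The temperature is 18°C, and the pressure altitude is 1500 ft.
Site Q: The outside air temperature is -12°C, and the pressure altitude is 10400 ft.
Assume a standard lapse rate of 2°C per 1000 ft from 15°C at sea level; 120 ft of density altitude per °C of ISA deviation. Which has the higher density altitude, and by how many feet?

Site P: ISA temp = 12°C, deviation +6°C, DA = 1500 + 120 × 6 = 2220 ft.
Site Q: ISA temp = -5.8°C, deviation -6.2°C, DA = 10400 + 120 × (-6.2) = 9656 ft.
Site Q is higher by 9656 − 2220 = 7436 ft.

Site Q by 7436 ft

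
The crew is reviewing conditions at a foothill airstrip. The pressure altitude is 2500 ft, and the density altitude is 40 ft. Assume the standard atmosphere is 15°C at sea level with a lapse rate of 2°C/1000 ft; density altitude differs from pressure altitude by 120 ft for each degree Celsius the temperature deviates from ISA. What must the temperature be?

Density altitude − pressure altitude = 40 − 2500 = -2460 ft.
At 120 ft/°C that is an ISA deviation of -2460/120 = -20.5°C.
ISA temperature at 2500 ft = 15 − 2 × (2500/1000) = 10°C.
OAT = ISA + deviation = 10 + (-20.5) = -10.5°C.

-10.5°C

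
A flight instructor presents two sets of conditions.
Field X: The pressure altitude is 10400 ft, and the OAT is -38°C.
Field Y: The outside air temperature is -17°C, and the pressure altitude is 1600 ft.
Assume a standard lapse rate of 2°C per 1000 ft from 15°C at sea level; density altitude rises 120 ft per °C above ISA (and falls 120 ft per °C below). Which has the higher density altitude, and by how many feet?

Field X: ISA temp = -5.8°C, deviation -32.2°C, DA = 10400 + 120 × (-32.2) = 6536 ft.
Field Y: ISA temp = 11.8°C, deviation -28.8°C, DA = 1600 + 120 × (-28.8) = -1856 ft.
Field X is higher by 6536 − (-1856) = 8392 ft.

Field X by 8392 ft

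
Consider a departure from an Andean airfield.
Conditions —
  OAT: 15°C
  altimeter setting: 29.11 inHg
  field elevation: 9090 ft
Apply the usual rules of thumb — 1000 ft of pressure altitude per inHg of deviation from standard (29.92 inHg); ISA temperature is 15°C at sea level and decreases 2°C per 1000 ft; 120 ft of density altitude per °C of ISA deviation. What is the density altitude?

12276 ft

Pressure altitude = 9090 + (29.92 − 29.11) × 1000 = 9090 + (+810) = 9900 ft.
ISA temperature at 9900 ft = 15 − 2 × (9900/1000) = -4.8°C.
ISA deviation = 15 − (-4.8) = +19.8°C.
Density altitude = 9900 + 120 × (19.8) = 12276 ft.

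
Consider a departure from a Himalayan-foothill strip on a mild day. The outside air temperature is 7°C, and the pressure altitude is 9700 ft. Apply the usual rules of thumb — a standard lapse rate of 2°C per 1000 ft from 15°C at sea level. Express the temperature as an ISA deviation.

ISA+11.4°C

ISA temperature at 9700 ft = 15 − 2 × (9700/1000) = -4.4°C.
Deviation = OAT − ISA = 7 − (-4.4) = +11.4°C.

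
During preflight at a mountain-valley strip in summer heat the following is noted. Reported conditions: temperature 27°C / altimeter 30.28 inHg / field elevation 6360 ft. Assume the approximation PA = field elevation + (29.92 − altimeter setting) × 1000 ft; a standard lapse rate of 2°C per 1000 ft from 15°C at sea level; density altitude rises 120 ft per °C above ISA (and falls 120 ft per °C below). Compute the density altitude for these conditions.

8880 ft

Pressure altitude = 6360 + (29.92 − 30.28) × 1000 = 6360 + (-360) = 6000 ft.
ISA temperature at 6000 ft = 15 − 2 × (6000/1000) = 3°C.
ISA deviation = 27 − 3 = +24°C.
Density altitude = 6000 + 120 × (24) = 8880 ft.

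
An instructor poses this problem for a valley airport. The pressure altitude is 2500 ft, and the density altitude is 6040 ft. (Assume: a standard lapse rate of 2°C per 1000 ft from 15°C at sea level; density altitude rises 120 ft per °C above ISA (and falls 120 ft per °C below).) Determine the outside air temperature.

Density altitude − pressure altitude = 6040 − 2500 = +3540 ft.
At 120 ft/°C that is an ISA deviation of 3540/120 = +29.5°C.
ISA temperature at 2500 ft = 15 − 2 × (2500/1000) = 10°C.
OAT = ISA + deviation = 10 + (+29.5) = 39.5°C.

39.5°C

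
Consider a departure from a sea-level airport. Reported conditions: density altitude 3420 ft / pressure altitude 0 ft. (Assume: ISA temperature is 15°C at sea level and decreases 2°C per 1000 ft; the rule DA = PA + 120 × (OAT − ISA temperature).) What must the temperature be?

Density altitude − pressure altitude = 3420 − 0 = +3420 ft.
At 120 ft/°C that is an ISA deviation of 3420/120 = +28.5°C.
ISA temperature at 0 ft = 15 − 2 × (0/1000) = 15°C.
OAT = ISA + deviation = 15 + (+28.5) = 43.5°C.

43.5°C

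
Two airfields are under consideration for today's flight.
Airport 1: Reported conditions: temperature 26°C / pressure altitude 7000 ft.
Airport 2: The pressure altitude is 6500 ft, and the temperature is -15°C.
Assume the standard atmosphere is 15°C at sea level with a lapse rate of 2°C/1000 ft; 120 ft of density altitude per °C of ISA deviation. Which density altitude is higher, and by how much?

Airport 1 by 5540 ft

Airport 1: ISA temp = 1°C, deviation +25°C, DA = 7000 + 120 × 25 = 10000 ft.
Airport 2: ISA temp = 2°C, deviation -17°C, DA = 6500 + 120 × (-17) = 4460 ft.
Airport 1 is higher by 10000 − 4460 = 5540 ft.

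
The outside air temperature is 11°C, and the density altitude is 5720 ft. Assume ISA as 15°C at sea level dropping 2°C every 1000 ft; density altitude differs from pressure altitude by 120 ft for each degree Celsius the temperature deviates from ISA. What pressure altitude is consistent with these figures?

DA = PA + 120 × (OAT − (15 − 2·PA/1000)) = PA + 120·OAT − 1800 + 0.24·PA = 1.24·PA + 120·OAT − 1800.
So 1.24·PA = 5720 − 120 × 11 + 1800 = 6200.
PA = 6200 / 1.24 = 5000 ft.

5000 ft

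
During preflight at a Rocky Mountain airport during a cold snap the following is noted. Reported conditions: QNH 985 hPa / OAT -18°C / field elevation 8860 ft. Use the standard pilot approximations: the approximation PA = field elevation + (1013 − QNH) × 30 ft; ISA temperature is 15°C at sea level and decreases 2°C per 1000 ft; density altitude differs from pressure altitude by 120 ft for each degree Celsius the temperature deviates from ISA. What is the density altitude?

Pressure altitude = 8860 + (1013 − 985) × 30 = 8860 + (+840) = 9700 ft.
ISA temperature at 9700 ft = 15 − 2 × (9700/1000) = -4.4°C.
ISA deviation = -18 − (-4.4) = -13.6°C.
Density altitude = 9700 + 120 × (-13.6) = 8068 ft.

8068 ft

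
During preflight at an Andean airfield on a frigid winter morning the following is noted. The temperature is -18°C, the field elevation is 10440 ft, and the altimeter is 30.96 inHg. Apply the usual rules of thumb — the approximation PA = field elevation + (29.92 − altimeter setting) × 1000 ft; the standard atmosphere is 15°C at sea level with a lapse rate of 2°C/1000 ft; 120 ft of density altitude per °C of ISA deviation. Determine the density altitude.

Pressure altitude = 10440 + (29.92 − 30.96) × 1000 = 10440 + (-1040) = 9400 ft.
ISA temperature at 9400 ft = 15 − 2 × (9400/1000) = -3.8°C.
ISA deviation = -18 − (-3.8) = -14.2°C.
Density altitude = 9400 + 120 × (-14.2) = 7696 ft.

7696 ft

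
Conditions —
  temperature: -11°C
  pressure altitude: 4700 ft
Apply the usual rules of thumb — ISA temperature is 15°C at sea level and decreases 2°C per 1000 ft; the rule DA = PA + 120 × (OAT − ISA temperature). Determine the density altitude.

ISA temperature at 4700 ft = 15 − 2 × (4700/1000) = 5.6°C.
ISA deviation = -11 − 5.6 = -16.6°C.
Density altitude = 4700 + 120 × (-16.6) = 4700 + (-1992) = 2708 ft.

2708 ft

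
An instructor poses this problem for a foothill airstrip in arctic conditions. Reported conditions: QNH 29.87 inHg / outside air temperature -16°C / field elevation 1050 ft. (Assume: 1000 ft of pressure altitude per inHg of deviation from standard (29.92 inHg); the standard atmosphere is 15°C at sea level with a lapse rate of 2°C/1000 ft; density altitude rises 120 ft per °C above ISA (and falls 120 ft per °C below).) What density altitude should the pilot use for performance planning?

-2356 ft

Pressure altitude = 1050 + (29.92 − 29.87) × 1000 = 1050 + (+50) = 1100 ft.
ISA temperature at 1100 ft = 15 − 2 × (1100/1000) = 12.8°C.
ISA deviation = -16 − 12.8 = -28.8°C.
Density altitude = 1100 + 120 × (-28.8) = -2356 ft.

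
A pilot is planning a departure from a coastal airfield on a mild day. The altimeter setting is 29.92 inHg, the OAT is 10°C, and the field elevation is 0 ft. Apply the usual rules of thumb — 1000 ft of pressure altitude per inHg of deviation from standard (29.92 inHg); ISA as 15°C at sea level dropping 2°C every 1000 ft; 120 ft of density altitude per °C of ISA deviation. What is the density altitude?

Pressure altitude = 0 + (29.92 − 29.92) × 1000 = 0 + (0) = 0 ft.
ISA temperature at 0 ft = 15 − 2 × (0/1000) = 15°C.
ISA deviation = 10 − 15 = -5°C.
Density altitude = 0 + 120 × (-5) = -600 ft.

-600 ft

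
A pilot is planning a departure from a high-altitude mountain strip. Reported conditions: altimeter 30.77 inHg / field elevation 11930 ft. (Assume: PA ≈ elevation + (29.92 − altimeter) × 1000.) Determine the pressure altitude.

11080 ft

Pressure correction = (29.92 − 30.77) × 1000 = -850 ft.
Pressure altitude = 11930 + (-850) = 11080 ft.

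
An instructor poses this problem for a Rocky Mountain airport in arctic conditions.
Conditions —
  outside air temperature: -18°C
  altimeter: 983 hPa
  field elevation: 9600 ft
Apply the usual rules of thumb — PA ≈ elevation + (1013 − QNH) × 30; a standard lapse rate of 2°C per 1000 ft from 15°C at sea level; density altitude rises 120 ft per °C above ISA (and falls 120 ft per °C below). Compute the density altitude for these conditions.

Pressure altitude = 9600 + (1013 − 983) × 30 = 9600 + (+900) = 10500 ft.
ISA temperature at 10500 ft = 15 − 2 × (10500/1000) = -6°C.
ISA deviation = -18 − (-6) = -12°C.
Density altitude = 10500 + 120 × (-12) = 9060 ft.

9060 ft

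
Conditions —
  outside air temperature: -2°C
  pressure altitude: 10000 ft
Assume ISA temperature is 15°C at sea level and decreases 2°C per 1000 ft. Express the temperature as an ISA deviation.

ISA temperature at 10000 ft = 15 − 2 × (10000/1000) = -5°C.
Deviation = OAT − ISA = -2 − (-5) = +3°C.

ISA+3°C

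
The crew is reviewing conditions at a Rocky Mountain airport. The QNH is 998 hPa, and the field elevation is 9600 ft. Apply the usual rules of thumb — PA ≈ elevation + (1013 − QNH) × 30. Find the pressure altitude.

10050 ft

Pressure correction = (1013 − 998) × 30 = +450 ft.
Pressure altitude = 9600 + (+450) = 10050 ft.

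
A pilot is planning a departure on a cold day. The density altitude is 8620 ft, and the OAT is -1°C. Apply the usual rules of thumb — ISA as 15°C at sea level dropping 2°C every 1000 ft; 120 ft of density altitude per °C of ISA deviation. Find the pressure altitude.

DA = PA + 120 × (OAT − (15 − 2·PA/1000)) = PA + 120·OAT − 1800 + 0.24·PA = 1.24·PA + 120·OAT − 1800.
So 1.24·PA = 8620 − 120 × (-1) + 1800 = 10540.
PA = 10540 / 1.24 = 8500 ft.

8500 ft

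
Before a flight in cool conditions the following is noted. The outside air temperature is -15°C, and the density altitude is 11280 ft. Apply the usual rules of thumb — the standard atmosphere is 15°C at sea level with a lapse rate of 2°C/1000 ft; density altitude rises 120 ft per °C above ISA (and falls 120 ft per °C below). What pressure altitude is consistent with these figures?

12000 ft

DA = PA + 120 × (OAT − (15 − 2·PA/1000)) = PA + 120·OAT − 1800 + 0.24·PA = 1.24·PA + 120·OAT − 1800.
So 1.24·PA = 11280 − 120 × (-15) + 1800 = 14880.
PA = 14880 / 1.24 = 12000 ft.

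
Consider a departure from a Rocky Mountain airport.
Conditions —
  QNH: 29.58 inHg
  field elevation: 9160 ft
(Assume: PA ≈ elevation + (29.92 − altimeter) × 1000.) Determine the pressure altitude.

9500 ft

Pressure correction = (29.92 − 29.58) × 1000 = +340 ft.
Pressure altitude = 9160 + (+340) = 9500 ft.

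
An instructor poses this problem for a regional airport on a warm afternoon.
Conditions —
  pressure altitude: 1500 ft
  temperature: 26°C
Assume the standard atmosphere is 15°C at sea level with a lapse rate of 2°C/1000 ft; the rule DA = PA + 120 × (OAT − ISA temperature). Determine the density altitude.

3180 ft

ISA temperature at 1500 ft = 15 − 2 × (1500/1000) = 12°C.
ISA deviation = 26 − 12 = +14°C.
Density altitude = 1500 + 120 × (14) = 1500 + (+1680) = 3180 ft.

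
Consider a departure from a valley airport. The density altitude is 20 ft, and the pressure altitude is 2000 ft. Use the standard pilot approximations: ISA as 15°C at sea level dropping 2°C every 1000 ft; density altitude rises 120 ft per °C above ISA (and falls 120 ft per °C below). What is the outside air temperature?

-5.5°C

Density altitude − pressure altitude = 20 − 2000 = -1980 ft.
At 120 ft/°C that is an ISA deviation of -1980/120 = -16.5°C.
ISA temperature at 2000 ft = 15 − 2 × (2000/1000) = 11°C.
OAT = ISA + deviation = 11 + (-16.5) = -5.5°C.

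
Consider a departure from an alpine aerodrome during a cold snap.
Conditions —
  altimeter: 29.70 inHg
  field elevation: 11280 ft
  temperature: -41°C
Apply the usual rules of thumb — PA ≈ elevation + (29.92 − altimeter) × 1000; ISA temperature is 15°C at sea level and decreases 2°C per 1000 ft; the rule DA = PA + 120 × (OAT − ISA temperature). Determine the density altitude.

7540 ft

Pressure altitude = 11280 + (29.92 − 29.70) × 1000 = 11280 + (+220) = 11500 ft.
ISA temperature at 11500 ft = 15 − 2 × (11500/1000) = -8°C.
ISA deviation = -41 − (-8) = -33°C.
Density altitude = 11500 + 120 × (-33) = 7540 ft.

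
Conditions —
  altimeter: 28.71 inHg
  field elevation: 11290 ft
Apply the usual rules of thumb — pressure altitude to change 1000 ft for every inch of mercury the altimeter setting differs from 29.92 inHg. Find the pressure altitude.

12500 ft

Pressure correction = (29.92 − 28.71) × 1000 = +1210 ft.
Pressure altitude = 11290 + (+1210) = 12500 ft.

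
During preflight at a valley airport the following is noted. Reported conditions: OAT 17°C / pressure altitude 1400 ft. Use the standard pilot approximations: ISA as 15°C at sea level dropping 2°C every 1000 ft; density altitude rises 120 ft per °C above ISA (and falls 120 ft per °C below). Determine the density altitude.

1976 ft

ISA temperature at 1400 ft = 15 − 2 × (1400/1000) = 12.2°C.
ISA deviation = 17 − 12.2 = +4.8°C.
Density altitude = 1400 + 120 × (4.8) = 1400 + (+576) = 1976 ft.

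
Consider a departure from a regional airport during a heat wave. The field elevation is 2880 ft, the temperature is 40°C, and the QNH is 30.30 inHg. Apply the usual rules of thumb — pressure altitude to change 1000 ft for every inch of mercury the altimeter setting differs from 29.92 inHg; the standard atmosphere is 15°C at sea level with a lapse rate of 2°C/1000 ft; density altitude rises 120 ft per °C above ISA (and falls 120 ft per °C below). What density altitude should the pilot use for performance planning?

Pressure altitude = 2880 + (29.92 − 30.30) × 1000 = 2880 + (-380) = 2500 ft.
ISA temperature at 2500 ft = 15 − 2 × (2500/1000) = 10°C.
ISA deviation = 40 − 10 = +30°C.
Density altitude = 2500 + 120 × (30) = 6100 ft.

6100 ft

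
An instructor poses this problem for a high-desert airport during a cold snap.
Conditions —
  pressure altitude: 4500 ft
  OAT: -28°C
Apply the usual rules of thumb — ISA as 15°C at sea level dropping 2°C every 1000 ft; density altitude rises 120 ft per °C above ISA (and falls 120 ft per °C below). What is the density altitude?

ISA temperature at 4500 ft = 15 − 2 × (4500/1000) = 6°C.
ISA deviation = -28 − 6 = -34°C.
Density altitude = 4500 + 120 × (-34) = 4500 + (-4080) = 420 ft.

420 ft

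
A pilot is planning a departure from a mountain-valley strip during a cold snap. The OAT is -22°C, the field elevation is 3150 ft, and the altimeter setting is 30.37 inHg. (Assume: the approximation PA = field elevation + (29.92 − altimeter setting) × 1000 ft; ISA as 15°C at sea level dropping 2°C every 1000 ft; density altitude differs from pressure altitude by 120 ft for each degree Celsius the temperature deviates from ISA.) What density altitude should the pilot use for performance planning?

-1092 ft

Pressure altitude = 3150 + (29.92 − 30.37) × 1000 = 3150 + (-450) = 2700 ft.
ISA temperature at 2700 ft = 15 − 2 × (2700/1000) = 9.6°C.
ISA deviation = -22 − 9.6 = -31.6°C.
Density altitude = 2700 + 120 × (-31.6) = -1092 ft.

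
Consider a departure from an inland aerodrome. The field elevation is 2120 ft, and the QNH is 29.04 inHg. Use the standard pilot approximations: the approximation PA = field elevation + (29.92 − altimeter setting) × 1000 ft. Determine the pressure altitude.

Pressure correction = (29.92 − 29.04) × 1000 = +880 ft.
Pressure altitude = 2120 + (+880) = 3000 ft.

3000 ft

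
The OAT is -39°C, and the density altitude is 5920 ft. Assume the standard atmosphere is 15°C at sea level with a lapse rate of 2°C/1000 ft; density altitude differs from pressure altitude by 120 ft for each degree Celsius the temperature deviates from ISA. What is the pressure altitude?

DA = PA + 120 × (OAT − (15 − 2·PA/1000)) = PA + 120·OAT − 1800 + 0.24·PA = 1.24·PA + 120·OAT − 1800.
So 1.24·PA = 5920 − 120 × (-39) + 1800 = 12400.
PA = 12400 / 1.24 = 10000 ft.

10000 ft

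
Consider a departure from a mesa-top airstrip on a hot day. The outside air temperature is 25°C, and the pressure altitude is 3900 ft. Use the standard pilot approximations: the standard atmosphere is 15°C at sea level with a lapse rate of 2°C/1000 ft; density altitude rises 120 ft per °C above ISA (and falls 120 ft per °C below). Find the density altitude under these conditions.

6036 ft

ISA temperature at 3900 ft = 15 − 2 × (3900/1000) = 7.2°C.
ISA deviation = 25 − 7.2 = +17.8°C.
Density altitude = 3900 + 120 × (17.8) = 3900 + (+2136) = 6036 ft.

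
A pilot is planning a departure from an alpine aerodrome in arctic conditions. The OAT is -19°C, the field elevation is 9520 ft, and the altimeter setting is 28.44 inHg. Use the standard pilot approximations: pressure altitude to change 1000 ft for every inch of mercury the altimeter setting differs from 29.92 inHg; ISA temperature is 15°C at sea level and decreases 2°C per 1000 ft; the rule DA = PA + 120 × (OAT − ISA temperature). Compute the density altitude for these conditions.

9560 ft

Pressure altitude = 9520 + (29.92 − 28.44) × 1000 = 9520 + (+1480) = 11000 ft.
ISA temperature at 11000 ft = 15 − 2 × (11000/1000) = -7°C.
ISA deviation = -19 − (-7) = -12°C.
Density altitude = 11000 + 120 × (-12) = 9560 ft.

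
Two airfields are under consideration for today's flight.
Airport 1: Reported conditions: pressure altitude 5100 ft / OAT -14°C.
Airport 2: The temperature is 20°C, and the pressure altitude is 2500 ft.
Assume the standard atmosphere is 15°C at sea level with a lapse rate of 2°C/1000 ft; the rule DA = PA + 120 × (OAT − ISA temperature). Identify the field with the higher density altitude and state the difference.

Airport 1: ISA temp = 4.8°C, deviation -18.8°C, DA = 5100 + 120 × (-18.8) = 2844 ft.
Airport 2: ISA temp = 10°C, deviation +10°C, DA = 2500 + 120 × 10 = 3700 ft.
Airport 2 is higher by 3700 − 2844 = 856 ft.

Airport 2 by 856 ft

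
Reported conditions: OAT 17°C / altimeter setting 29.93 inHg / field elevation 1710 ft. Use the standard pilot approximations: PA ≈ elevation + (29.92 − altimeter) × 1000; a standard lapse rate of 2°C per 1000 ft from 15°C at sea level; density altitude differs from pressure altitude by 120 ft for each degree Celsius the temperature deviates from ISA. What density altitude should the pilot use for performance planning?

Pressure altitude = 1710 + (29.92 − 29.93) × 1000 = 1710 + (-10) = 1700 ft.
ISA temperature at 1700 ft = 15 − 2 × (1700/1000) = 11.6°C.
ISA deviation = 17 − 11.6 = +5.4°C.
Density altitude = 1700 + 120 × (5.4) = 2348 ft.

2348 ft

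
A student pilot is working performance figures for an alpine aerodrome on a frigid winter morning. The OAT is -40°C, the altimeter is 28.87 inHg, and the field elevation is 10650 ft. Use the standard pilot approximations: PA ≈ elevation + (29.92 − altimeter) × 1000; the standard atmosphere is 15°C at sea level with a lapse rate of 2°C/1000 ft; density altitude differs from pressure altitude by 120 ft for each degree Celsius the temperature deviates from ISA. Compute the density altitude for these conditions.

Pressure altitude = 10650 + (29.92 − 28.87) × 1000 = 10650 + (+1050) = 11700 ft.
ISA temperature at 11700 ft = 15 − 2 × (11700/1000) = -8.4°C.
ISA deviation = -40 − (-8.4) = -31.6°C.
Density altitude = 11700 + 120 × (-31.6) = 7908 ft.

7908 ft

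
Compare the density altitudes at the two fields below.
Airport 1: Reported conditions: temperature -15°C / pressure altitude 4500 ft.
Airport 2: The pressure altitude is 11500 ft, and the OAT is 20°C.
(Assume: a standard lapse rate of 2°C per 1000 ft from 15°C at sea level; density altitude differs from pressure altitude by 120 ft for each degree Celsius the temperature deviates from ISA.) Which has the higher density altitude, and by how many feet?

Airport 1: ISA temp = 6°C, deviation -21°C, DA = 4500 + 120 × (-21) = 1980 ft.
Airport 2: ISA temp = -8°C, deviation +28°C, DA = 11500 + 120 × 28 = 14860 ft.
Airport 2 is higher by 14860 − 1980 = 12880 ft.

Airport 2 by 12880 ft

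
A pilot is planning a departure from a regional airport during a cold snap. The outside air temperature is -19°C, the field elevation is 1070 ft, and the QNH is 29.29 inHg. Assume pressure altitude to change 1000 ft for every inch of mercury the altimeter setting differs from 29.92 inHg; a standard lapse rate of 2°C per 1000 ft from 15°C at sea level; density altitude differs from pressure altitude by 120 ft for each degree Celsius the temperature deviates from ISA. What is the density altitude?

-1972 ft

Pressure altitude = 1070 + (29.92 − 29.29) × 1000 = 1070 + (+630) = 1700 ft.
ISA temperature at 1700 ft = 15 − 2 × (1700/1000) = 11.6°C.
ISA deviation = -19 − 11.6 = -30.6°C.
Density altitude = 1700 + 120 × (-30.6) = -1972 ft.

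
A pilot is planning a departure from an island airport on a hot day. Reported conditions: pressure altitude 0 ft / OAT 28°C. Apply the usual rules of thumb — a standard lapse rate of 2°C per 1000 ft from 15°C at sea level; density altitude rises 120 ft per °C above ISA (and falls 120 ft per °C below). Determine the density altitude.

ISA temperature at 0 ft = 15 − 2 × (0/1000) = 15°C.
ISA deviation = 28 − 15 = +13°C.
Density altitude = 0 + 120 × (13) = 0 + (+1560) = 1560 ft.

1560 ft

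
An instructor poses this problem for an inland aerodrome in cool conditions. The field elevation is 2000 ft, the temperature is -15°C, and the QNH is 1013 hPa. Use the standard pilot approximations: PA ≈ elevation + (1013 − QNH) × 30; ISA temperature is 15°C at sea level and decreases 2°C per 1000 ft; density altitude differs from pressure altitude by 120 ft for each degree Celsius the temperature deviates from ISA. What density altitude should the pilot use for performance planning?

Pressure altitude = 2000 + (1013 − 1013) × 30 = 2000 + (0) = 2000 ft.
ISA temperature at 2000 ft = 15 − 2 × (2000/1000) = 11°C.
ISA deviation = -15 − 11 = -26°C.
Density altitude = 2000 + 120 × (-26) = -1120 ft.

-1120 ft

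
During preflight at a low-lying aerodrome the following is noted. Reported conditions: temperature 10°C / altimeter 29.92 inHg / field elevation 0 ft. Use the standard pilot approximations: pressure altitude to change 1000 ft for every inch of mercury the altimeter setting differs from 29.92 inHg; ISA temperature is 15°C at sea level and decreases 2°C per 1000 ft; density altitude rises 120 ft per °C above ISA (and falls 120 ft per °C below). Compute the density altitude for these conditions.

-600 ft

Pressure altitude = 0 + (29.92 − 29.92) × 1000 = 0 + (0) = 0 ft.
ISA temperature at 0 ft = 15 − 2 × (0/1000) = 15°C.
ISA deviation = 10 − 15 = -5°C.
Density altitude = 0 + 120 × (-5) = -600 ft.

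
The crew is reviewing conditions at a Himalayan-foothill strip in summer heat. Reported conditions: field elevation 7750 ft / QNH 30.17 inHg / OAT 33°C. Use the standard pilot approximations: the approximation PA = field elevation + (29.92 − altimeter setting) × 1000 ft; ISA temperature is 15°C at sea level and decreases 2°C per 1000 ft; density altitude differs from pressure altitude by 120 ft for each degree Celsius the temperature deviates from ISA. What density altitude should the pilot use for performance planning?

Pressure altitude = 7750 + (29.92 − 30.17) × 1000 = 7750 + (-250) = 7500 ft.
ISA temperature at 7500 ft = 15 − 2 × (7500/1000) = 0°C.
ISA deviation = 33 − 0 = +33°C.
Density altitude = 7500 + 120 × (33) = 11460 ft.

11460 ft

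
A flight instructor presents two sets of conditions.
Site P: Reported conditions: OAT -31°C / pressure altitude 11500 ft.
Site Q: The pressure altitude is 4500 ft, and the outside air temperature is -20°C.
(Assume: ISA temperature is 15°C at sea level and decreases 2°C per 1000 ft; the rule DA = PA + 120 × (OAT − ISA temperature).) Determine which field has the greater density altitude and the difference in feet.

Site P: ISA temp = -8°C, deviation -23°C, DA = 11500 + 120 × (-23) = 8740 ft.
Site Q: ISA temp = 6°C, deviation -26°C, DA = 4500 + 120 × (-26) = 1380 ft.
Site P is higher by 8740 − 1380 = 7360 ft.

Site P by 7360 ft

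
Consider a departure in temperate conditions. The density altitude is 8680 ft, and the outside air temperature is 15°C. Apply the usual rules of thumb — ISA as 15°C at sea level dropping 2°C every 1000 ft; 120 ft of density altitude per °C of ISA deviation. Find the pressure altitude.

DA = PA + 120 × (OAT − (15 − 2·PA/1000)) = PA + 120·OAT − 1800 + 0.24·PA = 1.24·PA + 120·OAT − 1800.
So 1.24·PA = 8680 − 120 × 15 + 1800 = 8680.
PA = 8680 / 1.24 = 7000 ft.

7000 ft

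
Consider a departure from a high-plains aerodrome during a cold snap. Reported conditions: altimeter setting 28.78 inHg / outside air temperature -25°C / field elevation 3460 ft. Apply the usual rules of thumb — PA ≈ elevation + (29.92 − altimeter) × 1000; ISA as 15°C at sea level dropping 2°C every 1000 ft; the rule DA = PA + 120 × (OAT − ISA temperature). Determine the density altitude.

904 ft

Pressure altitude = 3460 + (29.92 − 28.78) × 1000 = 3460 + (+1140) = 4600 ft.
ISA temperature at 4600 ft = 15 − 2 × (4600/1000) = 5.8°C.
ISA deviation = -25 − 5.8 = -30.8°C.
Density altitude = 4600 + 120 × (-30.8) = 904 ft.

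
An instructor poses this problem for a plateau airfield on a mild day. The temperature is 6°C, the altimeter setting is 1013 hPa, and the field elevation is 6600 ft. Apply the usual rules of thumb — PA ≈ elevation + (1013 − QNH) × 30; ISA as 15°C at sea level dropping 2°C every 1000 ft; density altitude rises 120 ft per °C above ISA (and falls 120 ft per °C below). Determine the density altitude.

Pressure altitude = 6600 + (1013 − 1013) × 30 = 6600 + (0) = 6600 ft.
ISA temperature at 6600 ft = 15 − 2 × (6600/1000) = 1.8°C.
ISA deviation = 6 − 1.8 = +4.2°C.
Density altitude = 6600 + 120 × (4.2) = 7104 ft.

7104 ft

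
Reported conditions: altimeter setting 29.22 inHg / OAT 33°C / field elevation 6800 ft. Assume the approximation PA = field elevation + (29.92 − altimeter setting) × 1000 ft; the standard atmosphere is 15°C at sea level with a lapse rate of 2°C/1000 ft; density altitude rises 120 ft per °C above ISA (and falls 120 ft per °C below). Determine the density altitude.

11460 ft

Pressure altitude = 6800 + (29.92 − 29.22) × 1000 = 6800 + (+700) = 7500 ft.
ISA temperature at 7500 ft = 15 − 2 × (7500/1000) = 0°C.
ISA deviation = 33 − 0 = +33°C.
Density altitude = 7500 + 120 × (33) = 11460 ft.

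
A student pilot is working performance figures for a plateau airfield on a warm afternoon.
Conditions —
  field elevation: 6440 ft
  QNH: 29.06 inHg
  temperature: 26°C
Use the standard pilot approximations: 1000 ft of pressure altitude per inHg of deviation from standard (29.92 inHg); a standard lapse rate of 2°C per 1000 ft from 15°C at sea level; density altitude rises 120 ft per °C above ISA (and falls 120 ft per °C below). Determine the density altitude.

Pressure altitude = 6440 + (29.92 − 29.06) × 1000 = 6440 + (+860) = 7300 ft.
ISA temperature at 7300 ft = 15 − 2 × (7300/1000) = 0.4°C.
ISA deviation = 26 − 0.4 = +25.6°C.
Density altitude = 7300 + 120 × (25.6) = 10372 ft.

10372 ft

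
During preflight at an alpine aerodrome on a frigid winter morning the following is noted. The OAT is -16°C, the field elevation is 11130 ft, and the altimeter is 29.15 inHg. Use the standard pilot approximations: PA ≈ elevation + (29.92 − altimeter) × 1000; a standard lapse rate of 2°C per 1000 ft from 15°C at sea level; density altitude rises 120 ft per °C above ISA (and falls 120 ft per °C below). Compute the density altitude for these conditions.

Pressure altitude = 11130 + (29.92 − 29.15) × 1000 = 11130 + (+770) = 11900 ft.
ISA temperature at 11900 ft = 15 − 2 × (11900/1000) = -8.8°C.
ISA deviation = -16 − (-8.8) = -7.2°C.
Density altitude = 11900 + 120 × (-7.2) = 11036 ft.

11036 ft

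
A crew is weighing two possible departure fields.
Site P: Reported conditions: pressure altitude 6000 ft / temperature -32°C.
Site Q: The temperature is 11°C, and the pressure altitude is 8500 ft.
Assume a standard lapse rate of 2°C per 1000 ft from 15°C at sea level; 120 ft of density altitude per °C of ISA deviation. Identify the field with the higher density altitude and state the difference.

Site Q by 8260 ft

Site P: ISA temp = 3°C, deviation -35°C, DA = 6000 + 120 × (-35) = 1800 ft.
Site Q: ISA temp = -2°C, deviation +13°C, DA = 8500 + 120 × 13 = 10060 ft.
Site Q is higher by 10060 − 1800 = 8260 ft.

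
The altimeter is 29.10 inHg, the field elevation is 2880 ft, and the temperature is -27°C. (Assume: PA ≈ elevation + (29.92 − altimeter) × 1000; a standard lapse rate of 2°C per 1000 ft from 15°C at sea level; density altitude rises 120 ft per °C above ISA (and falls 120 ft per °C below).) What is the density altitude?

-452 ft

Pressure altitude = 2880 + (29.92 − 29.10) × 1000 = 2880 + (+820) = 3700 ft.
ISA temperature at 3700 ft = 15 − 2 × (3700/1000) = 7.6°C.
ISA deviation = -27 − 7.6 = -34.6°C.
Density altitude = 3700 + 120 × (-34.6) = -452 ft.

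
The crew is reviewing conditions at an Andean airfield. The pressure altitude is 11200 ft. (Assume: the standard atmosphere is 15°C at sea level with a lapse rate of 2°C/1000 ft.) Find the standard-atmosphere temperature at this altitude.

ISA temperature = 15 − 2 × (11200/1000) = 15 − 22.4 = -7.4°C.

-7.4°C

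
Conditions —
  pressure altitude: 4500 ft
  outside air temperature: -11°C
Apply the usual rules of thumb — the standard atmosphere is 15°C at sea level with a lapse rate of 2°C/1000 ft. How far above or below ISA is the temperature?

ISA temperature at 4500 ft = 15 − 2 × (4500/1000) = 6°C.
Deviation = OAT − ISA = -11 − 6 = -17°C.

ISA-17°C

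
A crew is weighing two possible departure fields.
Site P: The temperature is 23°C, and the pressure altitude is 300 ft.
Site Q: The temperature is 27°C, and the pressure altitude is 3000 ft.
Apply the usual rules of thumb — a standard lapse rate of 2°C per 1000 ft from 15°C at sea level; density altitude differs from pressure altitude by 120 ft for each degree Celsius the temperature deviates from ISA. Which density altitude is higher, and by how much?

Site Q by 3828 ft

Site P: ISA temp = 14.4°C, deviation +8.6°C, DA = 300 + 120 × 8.6 = 1332 ft.
Site Q: ISA temp = 9°C, deviation +18°C, DA = 3000 + 120 × 18 = 5160 ft.
Site Q is higher by 5160 − 1332 = 3828 ft.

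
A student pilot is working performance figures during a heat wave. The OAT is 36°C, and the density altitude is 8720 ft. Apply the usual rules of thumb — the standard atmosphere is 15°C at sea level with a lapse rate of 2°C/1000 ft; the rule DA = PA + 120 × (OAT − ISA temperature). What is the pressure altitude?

DA = PA + 120 × (OAT − (15 − 2·PA/1000)) = PA + 120·OAT − 1800 + 0.24·PA = 1.24·PA + 120·OAT − 1800.
So 1.24·PA = 8720 − 120 × 36 + 1800 = 6200.
PA = 6200 / 1.24 = 5000 ft.

5000 ft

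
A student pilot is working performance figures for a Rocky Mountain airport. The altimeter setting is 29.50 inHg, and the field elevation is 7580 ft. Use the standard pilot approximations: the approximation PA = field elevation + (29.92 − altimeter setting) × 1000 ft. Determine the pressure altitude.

8000 ft

Pressure correction = (29.92 − 29.50) × 1000 = +420 ft.
Pressure altitude = 7580 + (+420) = 8000 ft.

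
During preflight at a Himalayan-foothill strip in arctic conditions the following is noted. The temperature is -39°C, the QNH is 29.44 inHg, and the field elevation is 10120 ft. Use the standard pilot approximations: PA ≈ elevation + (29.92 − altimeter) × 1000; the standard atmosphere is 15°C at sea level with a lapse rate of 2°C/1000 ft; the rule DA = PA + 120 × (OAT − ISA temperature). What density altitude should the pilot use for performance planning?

Pressure altitude = 10120 + (29.92 − 29.44) × 1000 = 10120 + (+480) = 10600 ft.
ISA temperature at 10600 ft = 15 − 2 × (10600/1000) = -6.2°C.
ISA deviation = -39 − (-6.2) = -32.8°C.
Density altitude = 10600 + 120 × (-32.8) = 6664 ft.

6664 ft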